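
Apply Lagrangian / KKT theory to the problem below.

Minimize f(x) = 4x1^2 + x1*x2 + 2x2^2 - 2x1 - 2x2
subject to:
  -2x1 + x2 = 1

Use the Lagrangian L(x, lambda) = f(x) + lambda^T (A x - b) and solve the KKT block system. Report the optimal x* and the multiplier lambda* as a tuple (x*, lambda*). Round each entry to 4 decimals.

Form the Lagrangian:
  L(x, lambda) = (1/2) x^T Q x + c^T x + lambda^T (A x - b)
Stationarity (grad_x L = 0): Q x + c + A^T lambda = 0.
Primal feasibility: A x = b.

This gives the KKT block system:
  [ Q   A^T ] [ x     ]   [-c ]
  [ A    0  ] [ lambda ] = [ b ]

Solving the linear system:
  x*      = (-0.1071, 0.7857)
  lambda* = (-1.0357)
  f(x*)   = -0.1607

x* = (-0.1071, 0.7857), lambda* = (-1.0357)


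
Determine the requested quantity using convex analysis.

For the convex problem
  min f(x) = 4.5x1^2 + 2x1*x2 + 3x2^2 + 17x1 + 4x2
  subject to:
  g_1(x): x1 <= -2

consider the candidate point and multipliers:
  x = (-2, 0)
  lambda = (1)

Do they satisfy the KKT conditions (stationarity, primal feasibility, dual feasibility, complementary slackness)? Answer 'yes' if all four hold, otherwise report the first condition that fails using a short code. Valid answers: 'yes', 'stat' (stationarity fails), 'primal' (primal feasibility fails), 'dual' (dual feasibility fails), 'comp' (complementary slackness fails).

Gradient of f: grad f(x) = Q x + c = (-1, 0)
Constraint values g_i(x) = a_i^T x - b_i:
  g_1((-2, 0)) = 0
Stationarity residual: grad f(x) + sum_i lambda_i a_i = (0, 0)
  -> stationarity OK
Primal feasibility (all g_i <= 0): OK
Dual feasibility (all lambda_i >= 0): OK
Complementary slackness (lambda_i * g_i(x) = 0 for all i): OK

Verdict: yes, KKT holds.

yes


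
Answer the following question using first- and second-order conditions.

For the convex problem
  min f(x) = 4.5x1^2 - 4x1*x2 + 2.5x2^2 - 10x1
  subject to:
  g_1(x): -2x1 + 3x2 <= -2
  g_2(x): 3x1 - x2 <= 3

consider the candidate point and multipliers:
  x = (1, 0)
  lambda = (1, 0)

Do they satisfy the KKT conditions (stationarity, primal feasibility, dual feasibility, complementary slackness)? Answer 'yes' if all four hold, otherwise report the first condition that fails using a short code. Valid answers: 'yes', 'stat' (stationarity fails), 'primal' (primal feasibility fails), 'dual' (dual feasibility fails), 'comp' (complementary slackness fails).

Gradient of f: grad f(x) = Q x + c = (-1, -4)
Constraint values g_i(x) = a_i^T x - b_i:
  g_1((1, 0)) = 0
  g_2((1, 0)) = 0
Stationarity residual: grad f(x) + sum_i lambda_i a_i = (-3, -1)
  -> stationarity FAILS
Primal feasibility (all g_i <= 0): OK
Dual feasibility (all lambda_i >= 0): OK
Complementary slackness (lambda_i * g_i(x) = 0 for all i): OK

Verdict: the first failing condition is stationarity -> stat.

stat


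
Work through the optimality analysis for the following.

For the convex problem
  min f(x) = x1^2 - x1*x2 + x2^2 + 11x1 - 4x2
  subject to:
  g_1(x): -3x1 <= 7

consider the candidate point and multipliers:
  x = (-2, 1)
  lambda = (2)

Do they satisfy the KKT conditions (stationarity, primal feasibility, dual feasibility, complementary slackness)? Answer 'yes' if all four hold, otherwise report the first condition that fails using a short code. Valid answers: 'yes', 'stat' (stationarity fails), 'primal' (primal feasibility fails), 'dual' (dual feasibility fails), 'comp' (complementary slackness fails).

Gradient of f: grad f(x) = Q x + c = (6, 0)
Constraint values g_i(x) = a_i^T x - b_i:
  g_1((-2, 1)) = -1
Stationarity residual: grad f(x) + sum_i lambda_i a_i = (0, 0)
  -> stationarity OK
Primal feasibility (all g_i <= 0): OK
Dual feasibility (all lambda_i >= 0): OK
Complementary slackness (lambda_i * g_i(x) = 0 for all i): FAILS

Verdict: the first failing condition is complementary_slackness -> comp.

comp


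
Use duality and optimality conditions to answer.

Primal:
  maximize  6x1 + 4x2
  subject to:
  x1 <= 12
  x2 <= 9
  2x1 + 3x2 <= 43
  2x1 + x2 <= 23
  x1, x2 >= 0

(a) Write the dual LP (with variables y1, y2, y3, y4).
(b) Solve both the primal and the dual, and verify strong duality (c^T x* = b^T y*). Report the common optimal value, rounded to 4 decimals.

The standard primal-dual pair for 'max c^T x s.t. A x <= b, x >= 0' is:
  Dual:  min b^T y  s.t.  A^T y >= c,  y >= 0.

So the dual LP is:
  minimize  12y1 + 9y2 + 43y3 + 23y4
  subject to:
    y1 + 2y3 + 2y4 >= 6
    y2 + 3y3 + y4 >= 4
    y1, y2, y3, y4 >= 0

Solving the primal: x* = (7, 9).
  primal value c^T x* = 78.
Solving the dual: y* = (0, 1, 0, 3).
  dual value b^T y* = 78.
Strong duality: c^T x* = b^T y*. Confirmed.

78


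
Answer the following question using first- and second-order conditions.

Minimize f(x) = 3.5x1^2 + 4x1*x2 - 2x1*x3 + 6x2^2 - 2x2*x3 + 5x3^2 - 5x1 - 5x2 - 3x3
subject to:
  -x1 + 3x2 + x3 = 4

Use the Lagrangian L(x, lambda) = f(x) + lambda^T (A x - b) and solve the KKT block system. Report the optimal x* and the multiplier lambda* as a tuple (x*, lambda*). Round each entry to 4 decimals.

Form the Lagrangian:
  L(x, lambda) = (1/2) x^T Q x + c^T x + lambda^T (A x - b)
Stationarity (grad_x L = 0): Q x + c + A^T lambda = 0.
Primal feasibility: A x = b.

This gives the KKT block system:
  [ Q   A^T ] [ x     ]   [-c ]
  [ A    0  ] [ lambda ] = [ b ]

Solving the linear system:
  x*      = (-0.008, 1.0862, 0.7335)
  lambda* = (-2.1784)
  f(x*)   = 0.5611

x* = (-0.008, 1.0862, 0.7335), lambda* = (-2.1784)


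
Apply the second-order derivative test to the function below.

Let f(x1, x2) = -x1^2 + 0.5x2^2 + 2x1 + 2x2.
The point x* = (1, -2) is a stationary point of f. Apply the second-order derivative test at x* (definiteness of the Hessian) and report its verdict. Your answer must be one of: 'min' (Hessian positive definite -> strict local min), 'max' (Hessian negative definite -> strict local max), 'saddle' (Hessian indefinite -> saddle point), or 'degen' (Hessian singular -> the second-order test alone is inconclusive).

Compute the Hessian H = grad^2 f:
  H = [[-2, 0], [0, 1]]
Verify stationarity: grad f(x*) = H x* + g = (0, 0).
Eigenvalues of H: -2, 1.
Eigenvalues have mixed signs, so H is indefinite -> x* is a saddle point.

saddle


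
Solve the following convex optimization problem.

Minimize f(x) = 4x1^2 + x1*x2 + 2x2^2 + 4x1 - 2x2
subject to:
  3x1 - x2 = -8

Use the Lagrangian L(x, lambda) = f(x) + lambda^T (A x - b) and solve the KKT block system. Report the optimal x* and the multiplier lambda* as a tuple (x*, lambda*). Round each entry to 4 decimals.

Form the Lagrangian:
  L(x, lambda) = (1/2) x^T Q x + c^T x + lambda^T (A x - b)
Stationarity (grad_x L = 0): Q x + c + A^T lambda = 0.
Primal feasibility: A x = b.

This gives the KKT block system:
  [ Q   A^T ] [ x     ]   [-c ]
  [ A    0  ] [ lambda ] = [ b ]

Solving the linear system:
  x*      = (-2.04, 1.88)
  lambda* = (3.48)
  f(x*)   = 7.96

x* = (-2.04, 1.88), lambda* = (3.48)


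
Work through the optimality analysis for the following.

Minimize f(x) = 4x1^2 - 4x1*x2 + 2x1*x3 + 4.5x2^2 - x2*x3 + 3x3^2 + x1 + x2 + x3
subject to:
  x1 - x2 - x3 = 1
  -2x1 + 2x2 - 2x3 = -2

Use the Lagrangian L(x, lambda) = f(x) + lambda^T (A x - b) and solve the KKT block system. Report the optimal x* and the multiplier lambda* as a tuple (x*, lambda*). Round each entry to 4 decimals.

Form the Lagrangian:
  L(x, lambda) = (1/2) x^T Q x + c^T x + lambda^T (A x - b)
Stationarity (grad_x L = 0): Q x + c + A^T lambda = 0.
Primal feasibility: A x = b.

This gives the KKT block system:
  [ Q   A^T ] [ x     ]   [-c ]
  [ A    0  ] [ lambda ] = [ b ]

Solving the linear system:
  x*      = (0.3333, -0.6667, 0)
  lambda* = (-2, 2.1667)
  f(x*)   = 3

x* = (0.3333, -0.6667, 0), lambda* = (-2, 2.1667)


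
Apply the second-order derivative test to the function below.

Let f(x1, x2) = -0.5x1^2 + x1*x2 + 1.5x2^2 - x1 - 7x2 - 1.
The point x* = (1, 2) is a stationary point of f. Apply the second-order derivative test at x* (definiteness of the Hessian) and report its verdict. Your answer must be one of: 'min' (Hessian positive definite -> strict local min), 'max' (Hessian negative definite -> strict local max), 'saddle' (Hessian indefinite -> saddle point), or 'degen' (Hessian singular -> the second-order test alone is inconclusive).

Compute the Hessian H = grad^2 f:
  H = [[-1, 1], [1, 3]]
Verify stationarity: grad f(x*) = H x* + g = (0, 0).
Eigenvalues of H: -1.2361, 3.2361.
Eigenvalues have mixed signs, so H is indefinite -> x* is a saddle point.

saddle


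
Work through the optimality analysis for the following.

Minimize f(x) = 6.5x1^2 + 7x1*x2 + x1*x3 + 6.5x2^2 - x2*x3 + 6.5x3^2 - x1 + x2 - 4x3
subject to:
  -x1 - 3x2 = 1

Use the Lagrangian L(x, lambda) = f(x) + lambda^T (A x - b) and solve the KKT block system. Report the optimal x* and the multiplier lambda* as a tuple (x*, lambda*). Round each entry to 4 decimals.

Form the Lagrangian:
  L(x, lambda) = (1/2) x^T Q x + c^T x + lambda^T (A x - b)
Stationarity (grad_x L = 0): Q x + c + A^T lambda = 0.
Primal feasibility: A x = b.

This gives the KKT block system:
  [ Q   A^T ] [ x     ]   [-c ]
  [ A    0  ] [ lambda ] = [ b ]

Solving the linear system:
  x*      = (0.1915, -0.3972, 0.2624)
  lambda* = (-1.0284)
  f(x*)   = -0.305

x* = (0.1915, -0.3972, 0.2624), lambda* = (-1.0284)


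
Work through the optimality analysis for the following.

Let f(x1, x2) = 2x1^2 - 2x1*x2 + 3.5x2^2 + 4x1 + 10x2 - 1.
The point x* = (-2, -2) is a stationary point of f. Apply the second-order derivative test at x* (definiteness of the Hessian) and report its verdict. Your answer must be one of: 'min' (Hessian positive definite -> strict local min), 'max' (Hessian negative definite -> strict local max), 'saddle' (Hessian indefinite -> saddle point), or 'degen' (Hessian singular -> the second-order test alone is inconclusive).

Compute the Hessian H = grad^2 f:
  H = [[4, -2], [-2, 7]]
Verify stationarity: grad f(x*) = H x* + g = (0, 0).
Eigenvalues of H: 3, 8.
Both eigenvalues > 0, so H is positive definite -> x* is a strict local min.

min


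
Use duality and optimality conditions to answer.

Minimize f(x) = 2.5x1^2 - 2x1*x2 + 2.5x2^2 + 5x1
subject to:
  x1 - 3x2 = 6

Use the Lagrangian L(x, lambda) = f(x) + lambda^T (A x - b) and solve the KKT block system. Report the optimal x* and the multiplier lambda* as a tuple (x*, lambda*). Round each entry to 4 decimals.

Form the Lagrangian:
  L(x, lambda) = (1/2) x^T Q x + c^T x + lambda^T (A x - b)
Stationarity (grad_x L = 0): Q x + c + A^T lambda = 0.
Primal feasibility: A x = b.

This gives the KKT block system:
  [ Q   A^T ] [ x     ]   [-c ]
  [ A    0  ] [ lambda ] = [ b ]

Solving the linear system:
  x*      = (-1.3421, -2.4474)
  lambda* = (-3.1842)
  f(x*)   = 6.1974

x* = (-1.3421, -2.4474), lambda* = (-3.1842)


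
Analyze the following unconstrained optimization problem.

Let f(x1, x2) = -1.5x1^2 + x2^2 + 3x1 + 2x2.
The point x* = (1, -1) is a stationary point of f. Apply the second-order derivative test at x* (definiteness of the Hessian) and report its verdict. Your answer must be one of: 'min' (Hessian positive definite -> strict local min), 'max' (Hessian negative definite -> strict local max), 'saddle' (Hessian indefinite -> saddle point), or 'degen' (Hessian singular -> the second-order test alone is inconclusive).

Compute the Hessian H = grad^2 f:
  H = [[-3, 0], [0, 2]]
Verify stationarity: grad f(x*) = H x* + g = (0, 0).
Eigenvalues of H: -3, 2.
Eigenvalues have mixed signs, so H is indefinite -> x* is a saddle point.

saddle


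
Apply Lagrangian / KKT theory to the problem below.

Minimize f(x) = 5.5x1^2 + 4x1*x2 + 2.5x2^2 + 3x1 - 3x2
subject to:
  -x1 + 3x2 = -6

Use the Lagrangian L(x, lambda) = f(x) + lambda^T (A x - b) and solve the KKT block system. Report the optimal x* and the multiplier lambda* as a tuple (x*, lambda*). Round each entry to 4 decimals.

Form the Lagrangian:
  L(x, lambda) = (1/2) x^T Q x + c^T x + lambda^T (A x - b)
Stationarity (grad_x L = 0): Q x + c + A^T lambda = 0.
Primal feasibility: A x = b.

This gives the KKT block system:
  [ Q   A^T ] [ x     ]   [-c ]
  [ A    0  ] [ lambda ] = [ b ]

Solving the linear system:
  x*      = (0.6562, -1.7812)
  lambda* = (3.0937)
  f(x*)   = 12.9375

x* = (0.6562, -1.7812), lambda* = (3.0937)


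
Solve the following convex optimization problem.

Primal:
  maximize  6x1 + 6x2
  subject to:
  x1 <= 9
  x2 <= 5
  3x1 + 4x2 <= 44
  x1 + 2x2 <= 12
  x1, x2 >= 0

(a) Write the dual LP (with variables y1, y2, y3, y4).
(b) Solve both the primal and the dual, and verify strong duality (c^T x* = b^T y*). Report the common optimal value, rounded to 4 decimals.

The standard primal-dual pair for 'max c^T x s.t. A x <= b, x >= 0' is:
  Dual:  min b^T y  s.t.  A^T y >= c,  y >= 0.

So the dual LP is:
  minimize  9y1 + 5y2 + 44y3 + 12y4
  subject to:
    y1 + 3y3 + y4 >= 6
    y2 + 4y3 + 2y4 >= 6
    y1, y2, y3, y4 >= 0

Solving the primal: x* = (9, 1.5).
  primal value c^T x* = 63.
Solving the dual: y* = (3, 0, 0, 3).
  dual value b^T y* = 63.
Strong duality: c^T x* = b^T y*. Confirmed.

63


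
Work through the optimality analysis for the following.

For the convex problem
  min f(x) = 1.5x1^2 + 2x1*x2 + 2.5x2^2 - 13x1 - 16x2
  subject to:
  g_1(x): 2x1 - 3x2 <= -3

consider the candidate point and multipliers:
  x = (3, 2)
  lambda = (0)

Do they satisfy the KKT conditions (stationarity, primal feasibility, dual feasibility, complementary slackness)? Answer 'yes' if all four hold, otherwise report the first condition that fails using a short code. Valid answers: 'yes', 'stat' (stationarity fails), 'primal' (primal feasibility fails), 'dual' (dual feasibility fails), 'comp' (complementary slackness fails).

Gradient of f: grad f(x) = Q x + c = (0, 0)
Constraint values g_i(x) = a_i^T x - b_i:
  g_1((3, 2)) = 3
Stationarity residual: grad f(x) + sum_i lambda_i a_i = (0, 0)
  -> stationarity OK
Primal feasibility (all g_i <= 0): FAILS
Dual feasibility (all lambda_i >= 0): OK
Complementary slackness (lambda_i * g_i(x) = 0 for all i): OK

Verdict: the first failing condition is primal_feasibility -> primal.

primal


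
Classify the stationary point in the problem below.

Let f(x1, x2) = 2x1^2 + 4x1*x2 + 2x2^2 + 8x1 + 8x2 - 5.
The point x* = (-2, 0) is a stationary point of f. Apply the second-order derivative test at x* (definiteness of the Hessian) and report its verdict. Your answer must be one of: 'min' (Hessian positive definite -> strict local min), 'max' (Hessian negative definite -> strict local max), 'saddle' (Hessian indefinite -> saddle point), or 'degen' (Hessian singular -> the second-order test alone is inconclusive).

Compute the Hessian H = grad^2 f:
  H = [[4, 4], [4, 4]]
Verify stationarity: grad f(x*) = H x* + g = (0, 0).
Eigenvalues of H: 0, 8.
H has a zero eigenvalue (singular; positive semidefinite but not definite), so H is neither positive definite, negative definite, nor indefinite. The second-order test alone is inconclusive -> degen.
(Indeed, f is constant along the null direction of H through x*, so x* is not a strict local extremum.)

degen


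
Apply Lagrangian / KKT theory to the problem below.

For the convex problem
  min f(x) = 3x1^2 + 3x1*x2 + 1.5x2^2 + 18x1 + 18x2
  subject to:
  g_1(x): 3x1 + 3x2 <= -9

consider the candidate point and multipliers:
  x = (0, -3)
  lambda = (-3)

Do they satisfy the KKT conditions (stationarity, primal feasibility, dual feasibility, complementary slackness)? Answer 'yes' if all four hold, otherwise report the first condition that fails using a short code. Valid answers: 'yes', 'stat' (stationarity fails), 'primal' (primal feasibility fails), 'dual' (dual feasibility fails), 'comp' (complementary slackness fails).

Gradient of f: grad f(x) = Q x + c = (9, 9)
Constraint values g_i(x) = a_i^T x - b_i:
  g_1((0, -3)) = 0
Stationarity residual: grad f(x) + sum_i lambda_i a_i = (0, 0)
  -> stationarity OK
Primal feasibility (all g_i <= 0): OK
Dual feasibility (all lambda_i >= 0): FAILS
Complementary slackness (lambda_i * g_i(x) = 0 for all i): OK

Verdict: the first failing condition is dual_feasibility -> dual.

dual


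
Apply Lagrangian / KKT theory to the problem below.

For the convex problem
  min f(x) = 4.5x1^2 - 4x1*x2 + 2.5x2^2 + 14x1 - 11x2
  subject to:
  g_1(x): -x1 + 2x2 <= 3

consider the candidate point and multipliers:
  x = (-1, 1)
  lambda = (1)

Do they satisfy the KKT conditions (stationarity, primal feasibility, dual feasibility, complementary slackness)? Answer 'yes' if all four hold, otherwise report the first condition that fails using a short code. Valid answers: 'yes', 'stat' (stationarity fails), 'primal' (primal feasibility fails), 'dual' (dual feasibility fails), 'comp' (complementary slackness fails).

Gradient of f: grad f(x) = Q x + c = (1, -2)
Constraint values g_i(x) = a_i^T x - b_i:
  g_1((-1, 1)) = 0
Stationarity residual: grad f(x) + sum_i lambda_i a_i = (0, 0)
  -> stationarity OK
Primal feasibility (all g_i <= 0): OK
Dual feasibility (all lambda_i >= 0): OK
Complementary slackness (lambda_i * g_i(x) = 0 for all i): OK

Verdict: yes, KKT holds.

yes


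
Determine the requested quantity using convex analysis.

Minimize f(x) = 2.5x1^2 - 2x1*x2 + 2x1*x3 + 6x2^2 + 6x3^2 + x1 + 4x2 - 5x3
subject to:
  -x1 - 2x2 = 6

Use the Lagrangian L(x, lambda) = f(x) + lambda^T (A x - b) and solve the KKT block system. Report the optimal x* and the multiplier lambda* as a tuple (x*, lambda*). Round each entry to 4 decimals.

Form the Lagrangian:
  L(x, lambda) = (1/2) x^T Q x + c^T x + lambda^T (A x - b)
Stationarity (grad_x L = 0): Q x + c + A^T lambda = 0.
Primal feasibility: A x = b.

This gives the KKT block system:
  [ Q   A^T ] [ x     ]   [-c ]
  [ A    0  ] [ lambda ] = [ b ]

Solving the linear system:
  x*      = (-2.4655, -1.7672, 0.8276)
  lambda* = (-6.1379)
  f(x*)   = 11.5776

x* = (-2.4655, -1.7672, 0.8276), lambda* = (-6.1379)


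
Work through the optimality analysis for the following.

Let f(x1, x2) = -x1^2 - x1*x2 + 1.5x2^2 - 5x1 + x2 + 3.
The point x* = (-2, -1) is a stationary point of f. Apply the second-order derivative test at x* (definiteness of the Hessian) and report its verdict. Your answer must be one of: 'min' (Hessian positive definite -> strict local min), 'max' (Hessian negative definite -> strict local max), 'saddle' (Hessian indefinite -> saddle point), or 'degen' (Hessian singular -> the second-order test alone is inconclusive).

Compute the Hessian H = grad^2 f:
  H = [[-2, -1], [-1, 3]]
Verify stationarity: grad f(x*) = H x* + g = (0, 0).
Eigenvalues of H: -2.1926, 3.1926.
Eigenvalues have mixed signs, so H is indefinite -> x* is a saddle point.

saddle


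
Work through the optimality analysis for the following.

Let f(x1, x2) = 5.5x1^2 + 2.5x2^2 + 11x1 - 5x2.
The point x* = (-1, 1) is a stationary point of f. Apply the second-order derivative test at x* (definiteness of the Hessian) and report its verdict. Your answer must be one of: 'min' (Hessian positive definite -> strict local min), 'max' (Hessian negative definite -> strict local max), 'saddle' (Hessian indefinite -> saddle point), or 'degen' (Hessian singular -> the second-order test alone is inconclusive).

Compute the Hessian H = grad^2 f:
  H = [[11, 0], [0, 5]]
Verify stationarity: grad f(x*) = H x* + g = (0, 0).
Eigenvalues of H: 5, 11.
Both eigenvalues > 0, so H is positive definite -> x* is a strict local min.

min


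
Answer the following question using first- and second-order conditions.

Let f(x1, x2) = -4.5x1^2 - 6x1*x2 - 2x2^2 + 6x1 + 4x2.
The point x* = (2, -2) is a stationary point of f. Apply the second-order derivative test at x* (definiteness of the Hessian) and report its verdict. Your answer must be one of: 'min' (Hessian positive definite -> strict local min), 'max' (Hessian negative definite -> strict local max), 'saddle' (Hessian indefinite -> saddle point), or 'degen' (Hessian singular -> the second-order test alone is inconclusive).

Compute the Hessian H = grad^2 f:
  H = [[-9, -6], [-6, -4]]
Verify stationarity: grad f(x*) = H x* + g = (0, 0).
Eigenvalues of H: -13, 0.
H has a zero eigenvalue (singular; negative semidefinite but not definite), so H is neither positive definite, negative definite, nor indefinite. The second-order test alone is inconclusive -> degen.
(Indeed, f is constant along the null direction of H through x*, so x* is not a strict local extremum.)

degen


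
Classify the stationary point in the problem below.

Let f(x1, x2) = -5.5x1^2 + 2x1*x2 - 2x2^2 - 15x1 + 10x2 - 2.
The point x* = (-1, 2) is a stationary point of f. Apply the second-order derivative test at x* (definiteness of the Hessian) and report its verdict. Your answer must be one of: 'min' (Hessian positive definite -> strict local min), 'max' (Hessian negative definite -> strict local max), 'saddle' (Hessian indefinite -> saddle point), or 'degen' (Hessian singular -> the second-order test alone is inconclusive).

Compute the Hessian H = grad^2 f:
  H = [[-11, 2], [2, -4]]
Verify stationarity: grad f(x*) = H x* + g = (0, 0).
Eigenvalues of H: -11.5311, -3.4689.
Both eigenvalues < 0, so H is negative definite -> x* is a strict local max.

max


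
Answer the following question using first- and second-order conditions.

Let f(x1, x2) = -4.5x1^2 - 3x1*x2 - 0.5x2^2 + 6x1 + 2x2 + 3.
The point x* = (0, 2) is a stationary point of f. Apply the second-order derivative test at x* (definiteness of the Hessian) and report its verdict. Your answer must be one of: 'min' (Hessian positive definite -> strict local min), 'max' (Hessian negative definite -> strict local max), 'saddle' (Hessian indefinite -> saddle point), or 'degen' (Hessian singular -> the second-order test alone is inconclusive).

Compute the Hessian H = grad^2 f:
  H = [[-9, -3], [-3, -1]]
Verify stationarity: grad f(x*) = H x* + g = (0, 0).
Eigenvalues of H: -10, 0.
H has a zero eigenvalue (singular; negative semidefinite but not definite), so H is neither positive definite, negative definite, nor indefinite. The second-order test alone is inconclusive -> degen.
(Indeed, f is constant along the null direction of H through x*, so x* is not a strict local extremum.)

degen


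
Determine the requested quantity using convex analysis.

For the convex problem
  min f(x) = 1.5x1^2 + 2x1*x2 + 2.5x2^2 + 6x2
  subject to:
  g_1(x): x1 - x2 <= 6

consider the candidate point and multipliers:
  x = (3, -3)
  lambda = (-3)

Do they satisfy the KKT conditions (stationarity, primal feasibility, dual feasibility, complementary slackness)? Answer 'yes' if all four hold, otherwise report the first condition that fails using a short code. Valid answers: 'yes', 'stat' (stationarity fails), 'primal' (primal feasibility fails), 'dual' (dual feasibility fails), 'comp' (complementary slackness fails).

Gradient of f: grad f(x) = Q x + c = (3, -3)
Constraint values g_i(x) = a_i^T x - b_i:
  g_1((3, -3)) = 0
Stationarity residual: grad f(x) + sum_i lambda_i a_i = (0, 0)
  -> stationarity OK
Primal feasibility (all g_i <= 0): OK
Dual feasibility (all lambda_i >= 0): FAILS
Complementary slackness (lambda_i * g_i(x) = 0 for all i): OK

Verdict: the first failing condition is dual_feasibility -> dual.

dual


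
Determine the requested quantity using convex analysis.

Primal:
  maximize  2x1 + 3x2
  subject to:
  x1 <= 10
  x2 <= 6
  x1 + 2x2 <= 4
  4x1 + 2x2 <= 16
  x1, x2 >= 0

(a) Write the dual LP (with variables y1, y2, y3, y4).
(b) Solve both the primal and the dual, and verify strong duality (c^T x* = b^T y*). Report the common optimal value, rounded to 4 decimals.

The standard primal-dual pair for 'max c^T x s.t. A x <= b, x >= 0' is:
  Dual:  min b^T y  s.t.  A^T y >= c,  y >= 0.

So the dual LP is:
  minimize  10y1 + 6y2 + 4y3 + 16y4
  subject to:
    y1 + y3 + 4y4 >= 2
    y2 + 2y3 + 2y4 >= 3
    y1, y2, y3, y4 >= 0

Solving the primal: x* = (4, 0).
  primal value c^T x* = 8.
Solving the dual: y* = (0, 0, 1.3333, 0.1667).
  dual value b^T y* = 8.
Strong duality: c^T x* = b^T y*. Confirmed.

8


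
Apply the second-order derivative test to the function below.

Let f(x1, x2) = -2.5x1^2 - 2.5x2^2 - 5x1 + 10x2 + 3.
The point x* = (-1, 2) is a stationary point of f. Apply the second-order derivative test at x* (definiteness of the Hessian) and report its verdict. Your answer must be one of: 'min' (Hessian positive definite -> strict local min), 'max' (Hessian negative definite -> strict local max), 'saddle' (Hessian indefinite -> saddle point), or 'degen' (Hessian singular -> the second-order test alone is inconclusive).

Compute the Hessian H = grad^2 f:
  H = [[-5, 0], [0, -5]]
Verify stationarity: grad f(x*) = H x* + g = (0, 0).
Eigenvalues of H: -5, -5.
Both eigenvalues < 0, so H is negative definite -> x* is a strict local max.

max


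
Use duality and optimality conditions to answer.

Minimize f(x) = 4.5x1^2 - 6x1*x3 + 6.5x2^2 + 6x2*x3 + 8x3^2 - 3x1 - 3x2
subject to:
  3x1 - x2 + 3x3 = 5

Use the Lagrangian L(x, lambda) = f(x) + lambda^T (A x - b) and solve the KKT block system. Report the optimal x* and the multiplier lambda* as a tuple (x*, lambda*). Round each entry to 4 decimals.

Form the Lagrangian:
  L(x, lambda) = (1/2) x^T Q x + c^T x + lambda^T (A x - b)
Stationarity (grad_x L = 0): Q x + c + A^T lambda = 0.
Primal feasibility: A x = b.

This gives the KKT block system:
  [ Q   A^T ] [ x     ]   [-c ]
  [ A    0  ] [ lambda ] = [ b ]

Solving the linear system:
  x*      = (1.0309, -0.1141, 0.5977)
  lambda* = (-0.8975)
  f(x*)   = 0.8685

x* = (1.0309, -0.1141, 0.5977), lambda* = (-0.8975)


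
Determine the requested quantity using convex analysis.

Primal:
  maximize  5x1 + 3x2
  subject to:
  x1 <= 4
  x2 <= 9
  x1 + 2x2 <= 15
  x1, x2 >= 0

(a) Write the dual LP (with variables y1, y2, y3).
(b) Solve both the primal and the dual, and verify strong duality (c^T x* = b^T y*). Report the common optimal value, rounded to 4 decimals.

The standard primal-dual pair for 'max c^T x s.t. A x <= b, x >= 0' is:
  Dual:  min b^T y  s.t.  A^T y >= c,  y >= 0.

So the dual LP is:
  minimize  4y1 + 9y2 + 15y3
  subject to:
    y1 + y3 >= 5
    y2 + 2y3 >= 3
    y1, y2, y3 >= 0

Solving the primal: x* = (4, 5.5).
  primal value c^T x* = 36.5.
Solving the dual: y* = (3.5, 0, 1.5).
  dual value b^T y* = 36.5.
Strong duality: c^T x* = b^T y*. Confirmed.

36.5


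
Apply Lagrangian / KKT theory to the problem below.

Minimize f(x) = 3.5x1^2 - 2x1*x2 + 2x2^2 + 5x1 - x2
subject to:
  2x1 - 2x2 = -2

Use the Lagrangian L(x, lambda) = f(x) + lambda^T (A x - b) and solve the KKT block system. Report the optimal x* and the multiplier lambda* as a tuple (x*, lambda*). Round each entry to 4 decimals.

Form the Lagrangian:
  L(x, lambda) = (1/2) x^T Q x + c^T x + lambda^T (A x - b)
Stationarity (grad_x L = 0): Q x + c + A^T lambda = 0.
Primal feasibility: A x = b.

This gives the KKT block system:
  [ Q   A^T ] [ x     ]   [-c ]
  [ A    0  ] [ lambda ] = [ b ]

Solving the linear system:
  x*      = (-0.8571, 0.1429)
  lambda* = (0.6429)
  f(x*)   = -1.5714

x* = (-0.8571, 0.1429), lambda* = (0.6429)


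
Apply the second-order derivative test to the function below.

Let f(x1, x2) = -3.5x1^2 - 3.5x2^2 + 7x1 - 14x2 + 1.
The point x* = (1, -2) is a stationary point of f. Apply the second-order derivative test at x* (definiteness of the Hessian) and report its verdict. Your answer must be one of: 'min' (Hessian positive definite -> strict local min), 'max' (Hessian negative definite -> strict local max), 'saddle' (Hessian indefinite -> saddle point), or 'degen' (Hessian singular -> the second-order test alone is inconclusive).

Compute the Hessian H = grad^2 f:
  H = [[-7, 0], [0, -7]]
Verify stationarity: grad f(x*) = H x* + g = (0, 0).
Eigenvalues of H: -7, -7.
Both eigenvalues < 0, so H is negative definite -> x* is a strict local max.

max


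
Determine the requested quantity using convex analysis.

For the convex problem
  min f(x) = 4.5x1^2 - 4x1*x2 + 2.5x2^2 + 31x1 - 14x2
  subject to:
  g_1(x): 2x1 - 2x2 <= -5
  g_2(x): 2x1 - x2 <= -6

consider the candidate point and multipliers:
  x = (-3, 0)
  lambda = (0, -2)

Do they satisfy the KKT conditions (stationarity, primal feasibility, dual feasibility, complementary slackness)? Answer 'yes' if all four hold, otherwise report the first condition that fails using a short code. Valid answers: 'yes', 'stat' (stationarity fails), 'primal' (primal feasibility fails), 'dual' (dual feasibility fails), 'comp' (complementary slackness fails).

Gradient of f: grad f(x) = Q x + c = (4, -2)
Constraint values g_i(x) = a_i^T x - b_i:
  g_1((-3, 0)) = -1
  g_2((-3, 0)) = 0
Stationarity residual: grad f(x) + sum_i lambda_i a_i = (0, 0)
  -> stationarity OK
Primal feasibility (all g_i <= 0): OK
Dual feasibility (all lambda_i >= 0): FAILS
Complementary slackness (lambda_i * g_i(x) = 0 for all i): OK

Verdict: the first failing condition is dual_feasibility -> dual.

dual


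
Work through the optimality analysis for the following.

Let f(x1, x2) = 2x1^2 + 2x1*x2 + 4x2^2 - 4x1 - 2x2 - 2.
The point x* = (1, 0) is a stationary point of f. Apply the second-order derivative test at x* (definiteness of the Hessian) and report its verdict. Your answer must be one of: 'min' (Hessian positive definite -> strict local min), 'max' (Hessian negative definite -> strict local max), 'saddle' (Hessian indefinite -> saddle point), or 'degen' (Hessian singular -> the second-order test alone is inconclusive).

Compute the Hessian H = grad^2 f:
  H = [[4, 2], [2, 8]]
Verify stationarity: grad f(x*) = H x* + g = (0, 0).
Eigenvalues of H: 3.1716, 8.8284.
Both eigenvalues > 0, so H is positive definite -> x* is a strict local min.

min


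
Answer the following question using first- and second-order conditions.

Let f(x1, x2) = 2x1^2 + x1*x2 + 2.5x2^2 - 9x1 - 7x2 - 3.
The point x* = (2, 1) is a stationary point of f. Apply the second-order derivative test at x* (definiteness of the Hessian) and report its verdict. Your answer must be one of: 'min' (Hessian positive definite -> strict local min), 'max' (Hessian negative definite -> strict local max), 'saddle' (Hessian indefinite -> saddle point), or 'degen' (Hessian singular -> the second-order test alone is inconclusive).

Compute the Hessian H = grad^2 f:
  H = [[4, 1], [1, 5]]
Verify stationarity: grad f(x*) = H x* + g = (0, 0).
Eigenvalues of H: 3.382, 5.618.
Both eigenvalues > 0, so H is positive definite -> x* is a strict local min.

min


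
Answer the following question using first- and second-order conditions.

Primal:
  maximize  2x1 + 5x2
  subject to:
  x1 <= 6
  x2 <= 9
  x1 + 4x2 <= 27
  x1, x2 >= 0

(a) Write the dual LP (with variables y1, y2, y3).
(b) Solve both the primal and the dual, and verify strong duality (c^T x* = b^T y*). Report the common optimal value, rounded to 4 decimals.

The standard primal-dual pair for 'max c^T x s.t. A x <= b, x >= 0' is:
  Dual:  min b^T y  s.t.  A^T y >= c,  y >= 0.

So the dual LP is:
  minimize  6y1 + 9y2 + 27y3
  subject to:
    y1 + y3 >= 2
    y2 + 4y3 >= 5
    y1, y2, y3 >= 0

Solving the primal: x* = (6, 5.25).
  primal value c^T x* = 38.25.
Solving the dual: y* = (0.75, 0, 1.25).
  dual value b^T y* = 38.25.
Strong duality: c^T x* = b^T y*. Confirmed.

38.25


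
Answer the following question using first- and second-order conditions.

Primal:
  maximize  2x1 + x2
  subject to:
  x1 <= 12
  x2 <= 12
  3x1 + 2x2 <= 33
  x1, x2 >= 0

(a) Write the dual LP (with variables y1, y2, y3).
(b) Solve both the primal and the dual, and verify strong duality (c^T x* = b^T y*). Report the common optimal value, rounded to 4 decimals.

The standard primal-dual pair for 'max c^T x s.t. A x <= b, x >= 0' is:
  Dual:  min b^T y  s.t.  A^T y >= c,  y >= 0.

So the dual LP is:
  minimize  12y1 + 12y2 + 33y3
  subject to:
    y1 + 3y3 >= 2
    y2 + 2y3 >= 1
    y1, y2, y3 >= 0

Solving the primal: x* = (11, 0).
  primal value c^T x* = 22.
Solving the dual: y* = (0, 0, 0.6667).
  dual value b^T y* = 22.
Strong duality: c^T x* = b^T y*. Confirmed.

22


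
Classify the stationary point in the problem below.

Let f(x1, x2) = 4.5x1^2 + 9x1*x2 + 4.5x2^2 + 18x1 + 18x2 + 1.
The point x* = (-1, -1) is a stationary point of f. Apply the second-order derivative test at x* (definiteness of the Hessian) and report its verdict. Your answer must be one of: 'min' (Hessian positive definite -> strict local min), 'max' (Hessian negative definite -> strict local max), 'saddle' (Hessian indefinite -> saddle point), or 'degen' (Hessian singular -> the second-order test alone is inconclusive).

Compute the Hessian H = grad^2 f:
  H = [[9, 9], [9, 9]]
Verify stationarity: grad f(x*) = H x* + g = (0, 0).
Eigenvalues of H: 0, 18.
H has a zero eigenvalue (singular; positive semidefinite but not definite), so H is neither positive definite, negative definite, nor indefinite. The second-order test alone is inconclusive -> degen.
(Indeed, f is constant along the null direction of H through x*, so x* is not a strict local extremum.)

degen


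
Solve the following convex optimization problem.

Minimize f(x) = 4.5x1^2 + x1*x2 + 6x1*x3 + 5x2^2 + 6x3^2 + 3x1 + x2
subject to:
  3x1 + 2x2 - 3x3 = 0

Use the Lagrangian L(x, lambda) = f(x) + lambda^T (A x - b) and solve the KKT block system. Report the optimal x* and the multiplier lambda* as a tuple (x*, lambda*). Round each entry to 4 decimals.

Form the Lagrangian:
  L(x, lambda) = (1/2) x^T Q x + c^T x + lambda^T (A x - b)
Stationarity (grad_x L = 0): Q x + c + A^T lambda = 0.
Primal feasibility: A x = b.

This gives the KKT block system:
  [ Q   A^T ] [ x     ]   [-c ]
  [ A    0  ] [ lambda ] = [ b ]

Solving the linear system:
  x*      = (-0.0979, 0.0178, -0.0861)
  lambda* = (-0.5401)
  f(x*)   = -0.138

x* = (-0.0979, 0.0178, -0.0861), lambda* = (-0.5401)


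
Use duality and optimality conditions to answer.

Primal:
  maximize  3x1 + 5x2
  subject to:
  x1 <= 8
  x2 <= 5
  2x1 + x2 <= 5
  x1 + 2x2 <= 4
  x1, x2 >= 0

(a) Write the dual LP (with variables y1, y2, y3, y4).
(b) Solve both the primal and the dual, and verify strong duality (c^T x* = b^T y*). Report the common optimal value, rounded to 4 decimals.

The standard primal-dual pair for 'max c^T x s.t. A x <= b, x >= 0' is:
  Dual:  min b^T y  s.t.  A^T y >= c,  y >= 0.

So the dual LP is:
  minimize  8y1 + 5y2 + 5y3 + 4y4
  subject to:
    y1 + 2y3 + y4 >= 3
    y2 + y3 + 2y4 >= 5
    y1, y2, y3, y4 >= 0

Solving the primal: x* = (2, 1).
  primal value c^T x* = 11.
Solving the dual: y* = (0, 0, 0.3333, 2.3333).
  dual value b^T y* = 11.
Strong duality: c^T x* = b^T y*. Confirmed.

11


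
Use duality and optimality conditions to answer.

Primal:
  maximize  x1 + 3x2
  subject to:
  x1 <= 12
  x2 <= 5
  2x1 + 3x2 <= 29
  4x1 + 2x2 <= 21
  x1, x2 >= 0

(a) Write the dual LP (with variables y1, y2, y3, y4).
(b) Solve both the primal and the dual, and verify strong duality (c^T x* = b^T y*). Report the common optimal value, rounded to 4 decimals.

The standard primal-dual pair for 'max c^T x s.t. A x <= b, x >= 0' is:
  Dual:  min b^T y  s.t.  A^T y >= c,  y >= 0.

So the dual LP is:
  minimize  12y1 + 5y2 + 29y3 + 21y4
  subject to:
    y1 + 2y3 + 4y4 >= 1
    y2 + 3y3 + 2y4 >= 3
    y1, y2, y3, y4 >= 0

Solving the primal: x* = (2.75, 5).
  primal value c^T x* = 17.75.
Solving the dual: y* = (0, 2.5, 0, 0.25).
  dual value b^T y* = 17.75.
Strong duality: c^T x* = b^T y*. Confirmed.

17.75


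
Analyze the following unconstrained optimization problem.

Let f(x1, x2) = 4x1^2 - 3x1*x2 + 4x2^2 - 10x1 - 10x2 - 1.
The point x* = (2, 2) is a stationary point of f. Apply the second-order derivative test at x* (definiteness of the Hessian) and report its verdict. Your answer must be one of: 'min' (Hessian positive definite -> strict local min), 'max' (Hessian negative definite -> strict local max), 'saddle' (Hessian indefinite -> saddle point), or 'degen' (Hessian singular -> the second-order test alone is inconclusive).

Compute the Hessian H = grad^2 f:
  H = [[8, -3], [-3, 8]]
Verify stationarity: grad f(x*) = H x* + g = (0, 0).
Eigenvalues of H: 5, 11.
Both eigenvalues > 0, so H is positive definite -> x* is a strict local min.

min


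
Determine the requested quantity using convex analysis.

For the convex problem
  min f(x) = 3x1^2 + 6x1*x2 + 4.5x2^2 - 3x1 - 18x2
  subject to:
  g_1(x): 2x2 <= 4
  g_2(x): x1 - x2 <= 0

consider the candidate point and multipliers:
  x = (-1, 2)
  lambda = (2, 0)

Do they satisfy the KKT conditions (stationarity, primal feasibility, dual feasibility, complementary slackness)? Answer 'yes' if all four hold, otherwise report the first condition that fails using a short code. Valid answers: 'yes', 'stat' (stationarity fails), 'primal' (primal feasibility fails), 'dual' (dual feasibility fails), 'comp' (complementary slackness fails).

Gradient of f: grad f(x) = Q x + c = (3, -6)
Constraint values g_i(x) = a_i^T x - b_i:
  g_1((-1, 2)) = 0
  g_2((-1, 2)) = -3
Stationarity residual: grad f(x) + sum_i lambda_i a_i = (3, -2)
  -> stationarity FAILS
Primal feasibility (all g_i <= 0): OK
Dual feasibility (all lambda_i >= 0): OK
Complementary slackness (lambda_i * g_i(x) = 0 for all i): OK

Verdict: the first failing condition is stationarity -> stat.

stat


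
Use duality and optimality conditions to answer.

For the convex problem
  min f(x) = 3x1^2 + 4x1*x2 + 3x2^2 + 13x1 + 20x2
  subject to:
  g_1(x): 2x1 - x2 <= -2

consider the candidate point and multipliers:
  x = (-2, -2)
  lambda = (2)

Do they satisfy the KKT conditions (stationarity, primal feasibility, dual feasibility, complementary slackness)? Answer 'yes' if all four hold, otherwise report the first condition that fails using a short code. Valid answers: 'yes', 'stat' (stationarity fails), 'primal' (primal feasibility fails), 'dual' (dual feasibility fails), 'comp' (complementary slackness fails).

Gradient of f: grad f(x) = Q x + c = (-7, 0)
Constraint values g_i(x) = a_i^T x - b_i:
  g_1((-2, -2)) = 0
Stationarity residual: grad f(x) + sum_i lambda_i a_i = (-3, -2)
  -> stationarity FAILS
Primal feasibility (all g_i <= 0): OK
Dual feasibility (all lambda_i >= 0): OK
Complementary slackness (lambda_i * g_i(x) = 0 for all i): OK

Verdict: the first failing condition is stationarity -> stat.

stat


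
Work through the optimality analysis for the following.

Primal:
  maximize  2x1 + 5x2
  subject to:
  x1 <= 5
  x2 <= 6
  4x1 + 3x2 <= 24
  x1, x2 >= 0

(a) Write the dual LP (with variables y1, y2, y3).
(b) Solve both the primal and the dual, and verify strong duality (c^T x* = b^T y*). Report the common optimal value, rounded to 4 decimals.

The standard primal-dual pair for 'max c^T x s.t. A x <= b, x >= 0' is:
  Dual:  min b^T y  s.t.  A^T y >= c,  y >= 0.

So the dual LP is:
  minimize  5y1 + 6y2 + 24y3
  subject to:
    y1 + 4y3 >= 2
    y2 + 3y3 >= 5
    y1, y2, y3 >= 0

Solving the primal: x* = (1.5, 6).
  primal value c^T x* = 33.
Solving the dual: y* = (0, 3.5, 0.5).
  dual value b^T y* = 33.
Strong duality: c^T x* = b^T y*. Confirmed.

33


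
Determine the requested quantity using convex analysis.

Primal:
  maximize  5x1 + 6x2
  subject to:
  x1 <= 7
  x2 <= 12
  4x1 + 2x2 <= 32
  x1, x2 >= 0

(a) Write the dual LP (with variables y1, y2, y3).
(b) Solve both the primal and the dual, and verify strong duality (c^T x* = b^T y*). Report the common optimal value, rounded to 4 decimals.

The standard primal-dual pair for 'max c^T x s.t. A x <= b, x >= 0' is:
  Dual:  min b^T y  s.t.  A^T y >= c,  y >= 0.

So the dual LP is:
  minimize  7y1 + 12y2 + 32y3
  subject to:
    y1 + 4y3 >= 5
    y2 + 2y3 >= 6
    y1, y2, y3 >= 0

Solving the primal: x* = (2, 12).
  primal value c^T x* = 82.
Solving the dual: y* = (0, 3.5, 1.25).
  dual value b^T y* = 82.
Strong duality: c^T x* = b^T y*. Confirmed.

82


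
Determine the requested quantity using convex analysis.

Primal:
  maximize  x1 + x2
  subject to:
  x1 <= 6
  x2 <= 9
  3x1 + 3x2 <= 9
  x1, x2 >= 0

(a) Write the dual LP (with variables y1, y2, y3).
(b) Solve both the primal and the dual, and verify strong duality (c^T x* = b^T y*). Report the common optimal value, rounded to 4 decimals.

The standard primal-dual pair for 'max c^T x s.t. A x <= b, x >= 0' is:
  Dual:  min b^T y  s.t.  A^T y >= c,  y >= 0.

So the dual LP is:
  minimize  6y1 + 9y2 + 9y3
  subject to:
    y1 + 3y3 >= 1
    y2 + 3y3 >= 1
    y1, y2, y3 >= 0

Solving the primal: x* = (3, 0).
  primal value c^T x* = 3.
Solving the dual: y* = (0, 0, 0.3333).
  dual value b^T y* = 3.
Strong duality: c^T x* = b^T y*. Confirmed.

3
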